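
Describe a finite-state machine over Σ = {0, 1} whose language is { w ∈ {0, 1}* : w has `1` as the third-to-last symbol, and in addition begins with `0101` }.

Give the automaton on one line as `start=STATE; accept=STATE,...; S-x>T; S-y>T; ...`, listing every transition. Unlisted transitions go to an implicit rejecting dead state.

start=S0; accept=S16,S19,S20,S21; S0-0>S1; S0-1>S2; S1-0>S3; S1-1>S4; S2-0>S5; S2-1>S6; S3-0>S7; S3-1>S8; S4-0>S9; S4-1>S10; S5-0>S11; S5-1>S12; S6-0>S13; S6-1>S14; S7-0>S7; S7-1>S8; S8-0>S15; S8-1>S10; S9-0>S11; S9-1>S16; S10-0>S13; S10-1>S14; S11-0>S7; S11-1>S8; S12-0>S15; S12-1>S10; S13-0>S11; S13-1>S12; S14-0>S13; S14-1>S14; S15-0>S11; S15-1>S12; S16-0>S17; S16-1>S18; S17-0>S19; S17-1>S16; S18-0>S20; S18-1>S21; S19-0>S22; S19-1>S23; S20-0>S19; S20-1>S16; S21-0>S20; S21-1>S21; S22-0>S22; S22-1>S23; S23-0>S17; S23-1>S18

Build one automaton per condition and run them in lockstep. One (15 states) tracks the last 3 symbols read; the other (6 states) tracks whether the input so far still matches the prefix `0101`. Each combined state is a pair, one component from each; accept when both components accept.
A 24-state machine:
          0    1  
>  S0     S1   S2 
   S1     S3   S4 
   S2     S5   S6 
   S3     S7   S8 
   S4     S9  S10 
   S5    S11  S12 
   S6    S13  S14 
   S7     S7   S8 
   S8    S15  S10 
   S9    S11  S16 
   S10   S13  S14 
   S11    S7   S8 
   S12   S15  S10 
   S13   S11  S12 
   S14   S13  S14 
   S15   S11  S12 
 * S16   S17  S18 
   S17   S19  S16 
   S18   S20  S21 
 * S19   S22  S23 
 * S20   S19  S16 
 * S21   S20  S21 
   S22   S22  S23 
   S23   S17  S18 
(> = start, * = accepting)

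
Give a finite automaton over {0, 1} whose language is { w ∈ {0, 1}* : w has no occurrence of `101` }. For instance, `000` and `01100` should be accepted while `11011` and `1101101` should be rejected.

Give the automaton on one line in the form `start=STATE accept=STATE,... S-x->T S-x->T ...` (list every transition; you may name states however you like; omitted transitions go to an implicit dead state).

This is the complement of 'contains `101`'. Use the same substring-matching states — S0 through S3 holding how much of `101` has just been matched — but flip the accepting set: everything except the trap S3 accepts.
A 4-state machine:
        0   1  
>* S0   S0  S1 
 * S1   S2  S1 
 * S2   S0  S3 
   S3   S3  S3 
(> = start, * = accepting)

start=S0 accept=S0,S1,S2 S0-0->S0 S0-1->S1 S1-0->S2 S1-1->S1 S2-0->S0 S2-1->S3 S3-0->S3 S3-1->S3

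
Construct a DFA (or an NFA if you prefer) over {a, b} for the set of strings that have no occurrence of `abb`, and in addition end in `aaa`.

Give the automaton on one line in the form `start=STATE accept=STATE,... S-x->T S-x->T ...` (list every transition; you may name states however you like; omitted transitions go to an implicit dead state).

Build one automaton per condition and run them in lockstep. The first has 4 states tracking partial matches of the forbidden pattern `abb`; the second has 4 states tracking how much of the suffix `aaa` has currently been matched. A product state is a pair (one from each), accepting exactly when both do. After merging equivalent states the machine shrinks.
6 states suffice.
        a   b  
>  q0   q1  q0 
   q1   q2  q3 
   q2   q4  q3 
   q3   q1  q5 
 * q4   q4  q3 
   q5   q5  q5 
(> = start, * = accepting)

start=q0 accept=q4 q0-a->q1 q0-b->q0 q1-a->q2 q1-b->q3 q2-a->q4 q2-b->q3 q3-a->q1 q3-b->q5 q4-a->q4 q4-b->q3 q5-a->q5 q5-b->q5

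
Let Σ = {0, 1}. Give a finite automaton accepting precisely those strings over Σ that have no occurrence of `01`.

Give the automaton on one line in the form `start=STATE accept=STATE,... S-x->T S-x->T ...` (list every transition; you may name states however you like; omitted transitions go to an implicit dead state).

This is the complement of 'contains `01`'. Use the same substring-matching states — A through C holding how much of `01` has just been matched — but flip the accepting set: everything except the trap C accepts.
A 3-state machine:
       0  1 
>* A   B  A 
 * B   B  C 
   C   C  C 
(> = start, * = accepting)

start=A accept=A,B A-0->B A-1->A B-0->B B-1->C C-0->C C-1->C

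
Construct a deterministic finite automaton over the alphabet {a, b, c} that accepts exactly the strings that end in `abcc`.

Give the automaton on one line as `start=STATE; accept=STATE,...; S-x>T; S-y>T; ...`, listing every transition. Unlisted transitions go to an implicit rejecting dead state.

start=q0; accept=q4; q0-a>q1; q0-b>q0; q0-c>q0; q1-a>q1; q1-b>q2; q1-c>q0; q2-a>q1; q2-b>q0; q2-c>q3; q3-a>q1; q3-b>q0; q3-c>q4; q4-a>q1; q4-b>q0; q4-c>q0

Let each state record the length of the longest suffix of the input read so far that is also a prefix of `abcc`. q1 means the last symbol is `a`; q2 means the last 2 symbols are `ab`; q3 means the last 3 symbols are `abc`; q4 means the last 4 symbols are `abcc`. Accept only at q4, where the string currently ends in `abcc`.
A 5-state machine:
        a   b   c  
>  q0   q1  q0  q0 
   q1   q1  q2  q0 
   q2   q1  q0  q3 
   q3   q1  q0  q4 
 * q4   q1  q0  q0 
(> = start, * = accepting)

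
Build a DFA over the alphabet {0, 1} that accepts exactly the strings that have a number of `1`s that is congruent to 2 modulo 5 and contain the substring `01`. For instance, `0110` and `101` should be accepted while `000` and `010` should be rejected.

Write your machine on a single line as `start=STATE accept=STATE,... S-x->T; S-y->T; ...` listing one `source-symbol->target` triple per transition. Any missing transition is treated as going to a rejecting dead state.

start=S0; accept=S6; S0-0->S1; S0-1->S2; S1-0->S1; S1-1->S3; S2-0->S4; S2-1->S5; S3-0->S3; S3-1->S6; S4-0->S4; S4-1->S6; S5-0->S7; S5-1->S8; S6-0->S6; S6-1->S9; S7-0->S7; S7-1->S9; S8-0->S10; S8-1->S11; S9-0->S9; S9-1->S12; S10-0->S10; S10-1->S12; S11-0->S13; S11-1->S0; S12-0->S12; S12-1->S14; S13-0->S13; S13-1->S14; S14-0->S14; S14-1->S3

Handle the two conditions separately and then intersect. The first has 5 states tracking the count of `1`s modulo 5; the second has 3 states tracking whether and how much of `01` has been seen. A product state is a pair (one from each), accepting exactly when both do.
15 states suffice.
          0    1  
>  S0     S1   S2 
   S1     S1   S3 
   S2     S4   S5 
   S3     S3   S6 
   S4     S4   S6 
   S5     S7   S8 
 * S6     S6   S9 
   S7     S7   S9 
   S8    S10  S11 
   S9     S9  S12 
   S10   S10  S12 
   S11   S13   S0 
   S12   S12  S14 
   S13   S13  S14 
   S14   S14   S3 
(> = start, * = accepting)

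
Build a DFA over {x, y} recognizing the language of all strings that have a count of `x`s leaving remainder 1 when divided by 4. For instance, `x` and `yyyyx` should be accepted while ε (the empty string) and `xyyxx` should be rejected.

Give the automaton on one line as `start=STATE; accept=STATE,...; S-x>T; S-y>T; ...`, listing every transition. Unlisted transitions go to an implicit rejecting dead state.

Keep the running count of `x`s modulo 4: each `x` advances along the cycle A → B → C → D → A while other symbols loop. Accept at B.
4 states suffice.
       x  y 
>  A   B  A 
 * B   C  B 
   C   D  C 
   D   A  D 
(> = start, * = accepting)

start=A; accept=B; A-x>B; A-y>A; B-x>C; B-y>B; C-x>D; C-y>C; D-x>A; D-y>D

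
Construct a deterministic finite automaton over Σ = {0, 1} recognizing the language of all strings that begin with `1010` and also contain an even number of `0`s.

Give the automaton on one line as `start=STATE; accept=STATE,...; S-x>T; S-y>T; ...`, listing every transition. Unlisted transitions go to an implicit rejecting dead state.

start=A; accept=F; A-0>B; A-1>C; B-0>B; B-1>B; C-0>D; C-1>B; D-0>B; D-1>E; E-0>F; E-1>B; F-0>G; F-1>F; G-0>F; G-1>G

Run two small machines in parallel and take their product. The first has 6 states tracking whether the input so far still matches the prefix `1010`; the second has 2 states tracking the count of `0`s modulo 2. A product state is a pair (one from each), accepting exactly when both do. Minimizing collapses redundant product states.
With 7 states:
       0  1 
>  A   B  C 
   B   B  B 
   C   D  B 
   D   B  E 
   E   F  B 
 * F   G  F 
   G   F  G 
(> = start, * = accepting)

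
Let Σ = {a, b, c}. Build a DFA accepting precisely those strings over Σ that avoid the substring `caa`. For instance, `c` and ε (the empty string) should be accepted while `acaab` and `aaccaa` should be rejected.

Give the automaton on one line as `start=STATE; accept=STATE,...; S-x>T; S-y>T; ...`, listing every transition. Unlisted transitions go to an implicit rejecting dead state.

start=S0; accept=S0,S1,S2; S0-a>S0; S0-b>S0; S0-c>S1; S1-a>S2; S1-b>S0; S1-c>S1; S2-a>S3; S2-b>S0; S2-c>S1; S3-a>S3; S3-b>S3; S3-c>S3

This is the complement of 'contains `caa`'. Use the same substring-matching states — S0 through S3 holding how much of `caa` has just been matched — but flip the accepting set: everything except the trap S3 accepts.
        a   b   c  
>* S0   S0  S0  S1 
 * S1   S2  S0  S1 
 * S2   S3  S0  S1 
   S3   S3  S3  S3 
(> = start, * = accepting)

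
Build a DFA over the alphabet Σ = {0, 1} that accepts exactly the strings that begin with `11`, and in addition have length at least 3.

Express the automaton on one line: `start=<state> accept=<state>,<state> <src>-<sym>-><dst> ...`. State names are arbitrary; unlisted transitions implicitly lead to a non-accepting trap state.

Build one automaton per condition and run them in lockstep. The first has 4 states tracking whether the input so far still matches the prefix `11`; the second has 5 states tracking the input length, saturating at 4. A product state is a pair (one from each), accepting exactly when both do. Equivalent product states are then merged.
        0   1  
>  s0   s1  s2 
   s1   s1  s1 
   s2   s1  s3 
   s3   s4  s4 
 * s4   s4  s4 
(> = start, * = accepting)

start=s0 accept=s4 s0-0->s1 s0-1->s2 s1-0->s1 s1-1->s1 s2-0->s1 s2-1->s3 s3-0->s4 s3-1->s4 s4-0->s4 s4-1->s4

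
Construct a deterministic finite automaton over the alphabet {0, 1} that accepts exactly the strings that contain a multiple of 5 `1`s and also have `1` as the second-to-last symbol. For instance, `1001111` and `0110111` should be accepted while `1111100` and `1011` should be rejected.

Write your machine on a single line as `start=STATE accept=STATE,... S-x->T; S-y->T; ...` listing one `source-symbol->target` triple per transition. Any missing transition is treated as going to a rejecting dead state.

start=q0; accept=q18,q21; q0-0->q1; q0-1->q2; q1-0->q3; q1-1->q4; q2-0->q5; q2-1->q6; q3-0->q3; q3-1->q4; q4-0->q5; q4-1->q6; q5-0->q7; q5-1->q8; q6-0->q9; q6-1->q10; q7-0->q7; q7-1->q8; q8-0->q9; q8-1->q10; q9-0->q11; q9-1->q12; q10-0->q13; q10-1->q14; q11-0->q11; q11-1->q12; q12-0->q13; q12-1->q14; q13-0->q15; q13-1->q16; q14-0->q17; q14-1->q18; q15-0->q15; q15-1->q16; q16-0->q17; q16-1->q18; q17-0->q19; q17-1->q20; q18-0->q21; q18-1->q22; q19-0->q19; q19-1->q20; q20-0->q21; q20-1->q22; q21-0->q3; q21-1->q4; q22-0->q5; q22-1->q6

Handle the two conditions separately and then intersect. One (5 states) tracks the count of `1`s modulo 5; the other (7 states) tracks the last 2 symbols read. Each combined state is a pair, one component from each; accept when both components accept.
A 23-state machine:
          0    1  
>  q0     q1   q2 
   q1     q3   q4 
   q2     q5   q6 
   q3     q3   q4 
   q4     q5   q6 
   q5     q7   q8 
   q6     q9  q10 
   q7     q7   q8 
   q8     q9  q10 
   q9    q11  q12 
   q10   q13  q14 
   q11   q11  q12 
   q12   q13  q14 
   q13   q15  q16 
   q14   q17  q18 
   q15   q15  q16 
   q16   q17  q18 
   q17   q19  q20 
 * q18   q21  q22 
   q19   q19  q20 
   q20   q21  q22 
 * q21    q3   q4 
   q22    q5   q6 
(> = start, * = accepting)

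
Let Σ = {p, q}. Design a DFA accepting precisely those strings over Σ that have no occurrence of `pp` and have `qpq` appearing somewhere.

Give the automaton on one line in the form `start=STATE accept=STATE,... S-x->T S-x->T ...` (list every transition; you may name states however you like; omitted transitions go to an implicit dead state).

start=s0 accept=s5,s6 s0-p->s1 s0-q->s2 s1-p->s3 s1-q->s2 s2-p->s4 s2-q->s2 s3-p->s3 s3-q->s3 s4-p->s3 s4-q->s5 s5-p->s6 s5-q->s5 s6-p->s3 s6-q->s5

Build one automaton per condition and run them in lockstep. The first has 3 states tracking partial matches of the forbidden pattern `pp`; the second has 4 states tracking whether and how much of `qpq` has been seen. A product state is a pair (one from each), accepting exactly when both do. Equivalent product states are then merged.
7 states suffice.
        p   q  
>  s0   s1  s2 
   s1   s3  s2 
   s2   s4  s2 
   s3   s3  s3 
   s4   s3  s5 
 * s5   s6  s5 
 * s6   s3  s5 
(> = start, * = accepting)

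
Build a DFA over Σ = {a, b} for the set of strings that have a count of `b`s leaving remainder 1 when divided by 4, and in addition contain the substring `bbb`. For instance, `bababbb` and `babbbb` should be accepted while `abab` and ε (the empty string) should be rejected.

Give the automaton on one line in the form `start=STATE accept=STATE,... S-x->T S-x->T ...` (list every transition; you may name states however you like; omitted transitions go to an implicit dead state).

start=S0 accept=S12 S0-a->S0 S0-b->S1 S1-a->S2 S1-b->S3 S2-a->S2 S2-b->S4 S3-a->S5 S3-b->S6 S4-a->S5 S4-b->S7 S5-a->S5 S5-b->S8 S6-a->S6 S6-b->S9 S7-a->S10 S7-b->S9 S8-a->S10 S8-b->S11 S9-a->S9 S9-b->S12 S10-a->S10 S10-b->S13 S11-a->S0 S11-b->S12 S12-a->S12 S12-b->S14 S13-a->S0 S13-b->S15 S14-a->S14 S14-b->S6 S15-a->S2 S15-b->S14

Run two small machines in parallel and take their product. One (4 states) tracks the count of `b`s modulo 4; the other (4 states) tracks whether and how much of `bbb` has been seen. Each combined state is a pair, one component from each; accept when both components accept.
A 16-state machine:
          a    b  
>  S0     S0   S1 
   S1     S2   S3 
   S2     S2   S4 
   S3     S5   S6 
   S4     S5   S7 
   S5     S5   S8 
   S6     S6   S9 
   S7    S10   S9 
   S8    S10  S11 
   S9     S9  S12 
   S10   S10  S13 
   S11    S0  S12 
 * S12   S12  S14 
   S13    S0  S15 
   S14   S14   S6 
   S15    S2  S14 
(> = start, * = accepting)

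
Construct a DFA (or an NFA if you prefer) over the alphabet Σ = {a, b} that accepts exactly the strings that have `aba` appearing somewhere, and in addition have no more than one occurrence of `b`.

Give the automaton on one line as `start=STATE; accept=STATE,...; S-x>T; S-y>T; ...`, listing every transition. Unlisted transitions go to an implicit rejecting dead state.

Run two small machines in parallel and take their product. One (4 states) tracks whether and how much of `aba` has been seen; the other (3 states) tracks the count of `b`s, saturating at 2. Each combined state is a pair, one component from each; accept when both components accept. Minimizing collapses redundant product states.
5 states suffice.
        a   b  
>  S0   S1  S2 
   S1   S1  S3 
   S2   S2  S2 
   S3   S4  S2 
 * S4   S4  S2 
(> = start, * = accepting)

start=S0; accept=S4; S0-a>S1; S0-b>S2; S1-a>S1; S1-b>S3; S2-a>S2; S2-b>S2; S3-a>S4; S3-b>S2; S4-a>S4; S4-b>S2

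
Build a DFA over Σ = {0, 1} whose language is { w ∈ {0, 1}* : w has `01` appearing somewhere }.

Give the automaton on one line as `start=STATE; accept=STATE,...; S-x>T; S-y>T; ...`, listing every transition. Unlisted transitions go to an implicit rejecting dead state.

start=q0; accept=q2; q0-0>q1; q0-1>q0; q1-0>q1; q1-1>q2; q2-0>q2; q2-1>q2

Track how much of `01` has been matched so far: state q0 is no progress, q2 is the absorbing accept state reached once `01` has occurred. Intermediate states record partial matches; on a mismatch, fall back to the longest reusable overlap.
A 3-state machine:
        0   1  
>  q0   q1  q0 
   q1   q1  q2 
 * q2   q2  q2 
(> = start, * = accepting)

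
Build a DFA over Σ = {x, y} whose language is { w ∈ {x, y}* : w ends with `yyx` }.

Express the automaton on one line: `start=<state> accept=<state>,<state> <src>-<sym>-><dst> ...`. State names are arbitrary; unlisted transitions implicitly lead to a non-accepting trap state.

start=q0 accept=q3 q0-x->q0 q0-y->q1 q1-x->q0 q1-y->q2 q2-x->q3 q2-y->q2 q3-x->q0 q3-y->q1

Let each state record the length of the longest suffix of the input read so far that is also a prefix of `yyx`. q1 means the last symbol is `y`; q2 means the last 2 symbols are `yy`; q3 means the last 3 symbols are `yyx`. Accept only at q3, where the string currently ends in `yyx`.
        x   y  
>  q0   q0  q1 
   q1   q0  q2 
   q2   q3  q2 
 * q3   q0  q1 
(> = start, * = accepting)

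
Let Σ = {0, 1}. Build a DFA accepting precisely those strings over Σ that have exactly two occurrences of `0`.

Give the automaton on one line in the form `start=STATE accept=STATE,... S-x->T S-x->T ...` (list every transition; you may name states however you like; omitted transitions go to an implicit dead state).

Only the number of `0`s matters, and only up to 3. Make a chain q0 → q1 → q2 → q3 advanced by each `0` (with q3 absorbing); every other symbol self-loops. The accepting set is {q2}.
With 4 states:
        0   1  
>  q0   q1  q0 
   q1   q2  q1 
 * q2   q3  q2 
   q3   q3  q3 
(> = start, * = accepting)

start=q0 accept=q2 q0-0->q1 q0-1->q0 q1-0->q2 q1-1->q1 q2-0->q3 q2-1->q2 q3-0->q3 q3-1->q3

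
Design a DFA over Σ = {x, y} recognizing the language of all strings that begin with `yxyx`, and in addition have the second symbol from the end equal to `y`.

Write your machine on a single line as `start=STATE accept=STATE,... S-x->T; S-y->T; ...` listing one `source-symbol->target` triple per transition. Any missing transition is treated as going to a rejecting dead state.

start=A; accept=F,I; A-x->B; A-y->C; B-x->B; B-y->B; C-x->D; C-y->B; D-x->B; D-y->E; E-x->F; E-y->B; F-x->G; F-y->H; G-x->G; G-y->H; H-x->F; H-y->I; I-x->F; I-y->I

Build one automaton per condition and run them in lockstep. The first has 6 states tracking whether the input so far still matches the prefix `yxyx`; the second has 7 states tracking the last 2 symbols read. A product state is a pair (one from each), accepting exactly when both do. After merging equivalent states the machine shrinks.
A 9-state machine:
       x  y 
>  A   B  C 
   B   B  B 
   C   D  B 
   D   B  E 
   E   F  B 
 * F   G  H 
   G   G  H 
   H   F  I 
 * I   F  I 
(> = start, * = accepting)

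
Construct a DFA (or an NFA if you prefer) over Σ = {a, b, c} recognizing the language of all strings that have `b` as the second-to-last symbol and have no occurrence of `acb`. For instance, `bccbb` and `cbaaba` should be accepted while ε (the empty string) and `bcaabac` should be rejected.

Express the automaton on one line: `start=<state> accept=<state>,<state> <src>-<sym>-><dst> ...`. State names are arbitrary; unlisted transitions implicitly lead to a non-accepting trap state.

Build one automaton per condition and run them in lockstep. The first has 13 states tracking the last 2 symbols read; the second has 4 states tracking partial matches of the forbidden pattern `acb`. A product state is a pair (one from each), accepting exactly when both do. After merging equivalent states the machine shrinks.
8 states suffice.
        a   b   c  
>  q0   q1  q2  q0 
   q1   q1  q2  q3 
   q2   q4  q5  q6 
   q3   q1  q7  q0 
 * q4   q1  q2  q3 
 * q5   q4  q5  q6 
 * q6   q1  q2  q0 
   q7   q7  q7  q7 
(> = start, * = accepting)

start=q0 accept=q4,q5,q6 q0-a->q1 q0-b->q2 q0-c->q0 q1-a->q1 q1-b->q2 q1-c->q3 q2-a->q4 q2-b->q5 q2-c->q6 q3-a->q1 q3-b->q7 q3-c->q0 q4-a->q1 q4-b->q2 q4-c->q3 q5-a->q4 q5-b->q5 q5-c->q6 q6-a->q1 q6-b->q2 q6-c->q0 q7-a->q7 q7-b->q7 q7-c->q7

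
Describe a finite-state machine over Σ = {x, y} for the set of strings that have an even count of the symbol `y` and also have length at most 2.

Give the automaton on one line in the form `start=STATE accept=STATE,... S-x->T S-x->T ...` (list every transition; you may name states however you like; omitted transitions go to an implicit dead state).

Build one automaton per condition and run them in lockstep. One (2 states) tracks the count of `y`s modulo 2; the other (4 states) tracks the input length, saturating at 3. Each combined state is a pair, one component from each; accept when both components accept.
7 states suffice.
        x   y  
>* s0   s1  s2 
 * s1   s3  s4 
   s2   s4  s3 
 * s3   s5  s6 
   s4   s6  s5 
   s5   s5  s6 
   s6   s6  s5 
(> = start, * = accepting)

start=s0 accept=s0,s1,s3 s0-x->s1 s0-y->s2 s1-x->s3 s1-y->s4 s2-x->s4 s2-y->s3 s3-x->s5 s3-y->s6 s4-x->s6 s4-y->s5 s5-x->s5 s5-y->s6 s6-x->s6 s6-y->s5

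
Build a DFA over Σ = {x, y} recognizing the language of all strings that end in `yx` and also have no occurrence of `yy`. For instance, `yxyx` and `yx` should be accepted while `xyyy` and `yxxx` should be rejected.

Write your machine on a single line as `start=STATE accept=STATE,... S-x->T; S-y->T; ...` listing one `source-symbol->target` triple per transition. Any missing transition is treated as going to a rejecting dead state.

start=S0; accept=S2; S0-x->S0; S0-y->S1; S1-x->S2; S1-y->S3; S2-x->S0; S2-y->S1; S3-x->S3; S3-y->S3

Handle the two conditions separately and then intersect. The first has 3 states tracking how much of the suffix `yx` has currently been matched; the second has 3 states tracking partial matches of the forbidden pattern `yy`. A product state is a pair (one from each), accepting exactly when both do. After merging equivalent states the machine shrinks.
A 4-state machine:
        x   y  
>  S0   S0  S1 
   S1   S2  S3 
 * S2   S0  S1 
   S3   S3  S3 
(> = start, * = accepting)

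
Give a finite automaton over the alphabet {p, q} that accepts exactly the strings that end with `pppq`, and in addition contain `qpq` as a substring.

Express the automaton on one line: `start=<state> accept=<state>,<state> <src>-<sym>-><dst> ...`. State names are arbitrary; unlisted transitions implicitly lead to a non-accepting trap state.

start=A accept=L A-p->B A-q->C B-p->D B-q->C C-p->E C-q->C D-p->F D-q->C E-p->D E-q->G F-p->F F-q->H G-p->I G-q->G H-p->E H-q->C I-p->J I-q->G J-p->K J-q->G K-p->K K-q->L L-p->I L-q->G

Handle the two conditions separately and then intersect. The first has 5 states tracking how much of the suffix `pppq` has currently been matched; the second has 4 states tracking whether and how much of `qpq` has been seen. A product state is a pair (one from each), accepting exactly when both do.
With 12 states:
       p  q 
>  A   B  C 
   B   D  C 
   C   E  C 
   D   F  C 
   E   D  G 
   F   F  H 
   G   I  G 
   H   E  C 
   I   J  G 
   J   K  G 
   K   K  L 
 * L   I  G 
(> = start, * = accepting)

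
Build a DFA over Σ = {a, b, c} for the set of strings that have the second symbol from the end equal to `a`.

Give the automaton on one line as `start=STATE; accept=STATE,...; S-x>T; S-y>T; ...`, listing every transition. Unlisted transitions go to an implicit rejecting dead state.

A DFA must remember the last 2 symbols (since which symbol is second-to-last isn't known until the input ends). Use one state per possible window of the last ≤2 symbols; accept from those whose window starts with `a`.
A 13-state machine:
          a    b    c  
>  s0     s1   s2   s3 
   s1     s4   s5   s6 
   s2     s7   s8   s9 
   s3    s10  s11  s12 
 * s4     s4   s5   s6 
 * s5     s7   s8   s9 
 * s6    s10  s11  s12 
   s7     s4   s5   s6 
   s8     s7   s8   s9 
   s9    s10  s11  s12 
   s10    s4   s5   s6 
   s11    s7   s8   s9 
   s12   s10  s11  s12 
(> = start, * = accepting)

start=s0; accept=s4,s5,s6; s0-a>s1; s0-b>s2; s0-c>s3; s1-a>s4; s1-b>s5; s1-c>s6; s2-a>s7; s2-b>s8; s2-c>s9; s3-a>s10; s3-b>s11; s3-c>s12; s4-a>s4; s4-b>s5; s4-c>s6; s5-a>s7; s5-b>s8; s5-c>s9; s6-a>s10; s6-b>s11; s6-c>s12; s7-a>s4; s7-b>s5; s7-c>s6; s8-a>s7; s8-b>s8; s8-c>s9; s9-a>s10; s9-b>s11; s9-c>s12; s10-a>s4; s10-b>s5; s10-c>s6; s11-a>s7; s11-b>s8; s11-c>s9; s12-a>s10; s12-b>s11; s12-c>s12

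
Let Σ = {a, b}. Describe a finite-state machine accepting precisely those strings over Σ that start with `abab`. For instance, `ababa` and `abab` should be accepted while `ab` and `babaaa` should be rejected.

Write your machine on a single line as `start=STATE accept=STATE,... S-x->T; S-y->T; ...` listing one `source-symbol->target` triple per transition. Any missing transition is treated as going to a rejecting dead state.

start=S0; accept=S4; S0-a->S1; S0-b->S5; S1-a->S5; S1-b->S2; S2-a->S3; S2-b->S5; S3-a->S5; S3-b->S4; S4-a->S4; S4-b->S4; S5-a->S5; S5-b->S5

Walk along `abab` while the input agrees: from S0 take `a` to S1, and so on. Any deviation drops to the rejecting sink S5. Once S4 is reached the prefix is confirmed and every continuation is accepted.
6 states suffice.
        a   b  
>  S0   S1  S5 
   S1   S5  S2 
   S2   S3  S5 
   S3   S5  S4 
 * S4   S4  S4 
   S5   S5  S5 
(> = start, * = accepting)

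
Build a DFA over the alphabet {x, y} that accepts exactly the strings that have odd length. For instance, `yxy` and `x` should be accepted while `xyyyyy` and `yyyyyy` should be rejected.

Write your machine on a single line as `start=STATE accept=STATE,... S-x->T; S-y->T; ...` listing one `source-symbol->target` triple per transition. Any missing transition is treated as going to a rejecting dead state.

start=A; accept=B; A-x->B; A-y->B; B-x->A; B-y->A

Only the length mod 2 matters, so use a 2-cycle: from any state, every input symbol moves to the next state, wrapping B back to A. Mark B accepting.
A 2-state machine:
       x  y 
>  A   B  B 
 * B   A  A 
(> = start, * = accepting)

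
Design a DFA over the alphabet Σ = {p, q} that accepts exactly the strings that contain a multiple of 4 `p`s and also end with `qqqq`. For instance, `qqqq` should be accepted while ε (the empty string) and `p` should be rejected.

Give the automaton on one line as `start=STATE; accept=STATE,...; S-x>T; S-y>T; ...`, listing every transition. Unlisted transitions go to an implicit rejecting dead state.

start=A; accept=N; A-p>B; A-q>C; B-p>D; B-q>E; C-p>B; C-q>F; D-p>G; D-q>H; E-p>D; E-q>I; F-p>B; F-q>J; G-p>A; G-q>K; H-p>G; H-q>L; I-p>D; I-q>M; J-p>B; J-q>N; K-p>A; K-q>O; L-p>G; L-q>P; M-p>D; M-q>Q; N-p>B; N-q>N; O-p>A; O-q>R; P-p>G; P-q>S; Q-p>D; Q-q>Q; R-p>A; R-q>T; S-p>G; S-q>S; T-p>A; T-q>T

Handle the two conditions separately and then intersect. One (4 states) tracks the count of `p`s modulo 4; the other (5 states) tracks how much of the suffix `qqqq` has currently been matched. Each combined state is a pair, one component from each; accept when both components accept.
20 states suffice.
       p  q 
>  A   B  C 
   B   D  E 
   C   B  F 
   D   G  H 
   E   D  I 
   F   B  J 
   G   A  K 
   H   G  L 
   I   D  M 
   J   B  N 
   K   A  O 
   L   G  P 
   M   D  Q 
 * N   B  N 
   O   A  R 
   P   G  S 
   Q   D  Q 
   R   A  T 
   S   G  S 
   T   A  T 
(> = start, * = accepting)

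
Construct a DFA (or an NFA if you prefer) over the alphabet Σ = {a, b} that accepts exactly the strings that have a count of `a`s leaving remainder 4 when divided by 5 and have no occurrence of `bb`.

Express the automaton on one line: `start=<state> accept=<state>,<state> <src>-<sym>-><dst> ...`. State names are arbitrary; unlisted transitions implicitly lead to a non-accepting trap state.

Run two small machines in parallel and take their product. The first has 5 states tracking the count of `a`s modulo 5; the second has 3 states tracking partial matches of the forbidden pattern `bb`. A product state is a pair (one from each), accepting exactly when both do. After merging equivalent states the machine shrinks.
With 11 states:
          a    b  
>  s0     s1   s2 
   s1     s3   s4 
   s2     s1   s5 
   s3     s6   s7 
   s4     s3   s5 
   s5     s5   s5 
   s6     s8   s9 
   s7     s6   s5 
 * s8     s0  s10 
   s9     s8   s5 
 * s10    s0   s5 
(> = start, * = accepting)

start=s0 accept=s8,s10 s0-a->s1 s0-b->s2 s1-a->s3 s1-b->s4 s2-a->s1 s2-b->s5 s3-a->s6 s3-b->s7 s4-a->s3 s4-b->s5 s5-a->s5 s5-b->s5 s6-a->s8 s6-b->s9 s7-a->s6 s7-b->s5 s8-a->s0 s8-b->s10 s9-a->s8 s9-b->s5 s10-a->s0 s10-b->s5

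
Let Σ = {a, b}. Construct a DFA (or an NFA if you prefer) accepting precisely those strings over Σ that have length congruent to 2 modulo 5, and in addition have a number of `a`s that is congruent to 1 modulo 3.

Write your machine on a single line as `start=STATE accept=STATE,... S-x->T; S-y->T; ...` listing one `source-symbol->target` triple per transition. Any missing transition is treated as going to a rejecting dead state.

start=q0; accept=q4; q0-a->q1; q0-b->q2; q1-a->q3; q1-b->q4; q2-a->q4; q2-b->q5; q3-a->q6; q3-b->q7; q4-a->q7; q4-b->q8; q5-a->q8; q5-b->q6; q6-a->q9; q6-b->q10; q7-a->q10; q7-b->q11; q8-a->q11; q8-b->q9; q9-a->q12; q9-b->q13; q10-a->q13; q10-b->q0; q11-a->q0; q11-b->q12; q12-a->q2; q12-b->q14; q13-a->q14; q13-b->q1; q14-a->q5; q14-b->q3

Build one automaton per condition and run them in lockstep. One (5 states) tracks the input length modulo 5; the other (3 states) tracks the count of `a`s modulo 3. Each combined state is a pair, one component from each; accept when both components accept.
With 15 states:
          a    b  
>  q0     q1   q2 
   q1     q3   q4 
   q2     q4   q5 
   q3     q6   q7 
 * q4     q7   q8 
   q5     q8   q6 
   q6     q9  q10 
   q7    q10  q11 
   q8    q11   q9 
   q9    q12  q13 
   q10   q13   q0 
   q11    q0  q12 
   q12    q2  q14 
   q13   q14   q1 
   q14    q5   q3 
(> = start, * = accepting)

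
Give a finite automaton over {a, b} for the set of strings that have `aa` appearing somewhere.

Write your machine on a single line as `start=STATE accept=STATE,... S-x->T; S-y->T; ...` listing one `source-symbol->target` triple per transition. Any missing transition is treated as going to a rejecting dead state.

States q0..q1 record the length of the longest prefix of `aa` that matches the current input suffix. Reaching q2 means `aa` has been seen, and we stay there forever. Accept from q2.
A 3-state machine:
        a   b  
>  q0   q1  q0 
   q1   q2  q0 
 * q2   q2  q2 
(> = start, * = accepting)

start=q0; accept=q2; q0-a->q1; q0-b->q0; q1-a->q2; q1-b->q0; q2-a->q2; q2-b->q2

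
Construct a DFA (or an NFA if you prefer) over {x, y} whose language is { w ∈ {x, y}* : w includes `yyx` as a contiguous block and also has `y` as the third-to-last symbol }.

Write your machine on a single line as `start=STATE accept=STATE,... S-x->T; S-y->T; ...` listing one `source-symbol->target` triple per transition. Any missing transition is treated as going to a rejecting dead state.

Handle the two conditions separately and then intersect. One (4 states) tracks whether and how much of `yyx` has been seen; the other (15 states) tracks the last 3 symbols read. Each combined state is a pair, one component from each; accept when both components accept. Minimizing collapses redundant product states.
An 11-state machine:
          x    y  
>  q0     q0   q1 
   q1     q0   q2 
   q2     q3   q2 
 * q3     q4   q5 
 * q4     q6   q7 
 * q5     q8   q9 
   q6     q6   q7 
   q7     q8   q9 
   q8     q4   q5 
   q9     q3  q10 
 * q10    q3  q10 
(> = start, * = accepting)

start=q0; accept=q3,q4,q5,q10; q0-x->q0; q0-y->q1; q1-x->q0; q1-y->q2; q2-x->q3; q2-y->q2; q3-x->q4; q3-y->q5; q4-x->q6; q4-y->q7; q5-x->q8; q5-y->q9; q6-x->q6; q6-y->q7; q7-x->q8; q7-y->q9; q8-x->q4; q8-y->q5; q9-x->q3; q9-y->q10; q10-x->q3; q10-y->q10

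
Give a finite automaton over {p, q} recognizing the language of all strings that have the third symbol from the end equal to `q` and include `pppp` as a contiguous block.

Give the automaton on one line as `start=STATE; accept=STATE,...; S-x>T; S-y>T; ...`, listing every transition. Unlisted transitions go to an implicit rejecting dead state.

Run two small machines in parallel and take their product. One (15 states) tracks the last 3 symbols read; the other (5 states) tracks whether and how much of `pppp` has been seen. Each combined state is a pair, one component from each; accept when both components accept. Equivalent product states are then merged.
With 12 states:
          p    q  
>  s0     s1   s0 
   s1     s2   s0 
   s2     s3   s0 
   s3     s4   s0 
   s4     s4   s5 
   s5     s6   s7 
   s6     s8   s9 
   s7    s10  s11 
 * s8     s4   s5 
 * s9     s6   s7 
 * s10    s8   s9 
 * s11   s10  s11 
(> = start, * = accepting)

start=s0; accept=s8,s9,s10,s11; s0-p>s1; s0-q>s0; s1-p>s2; s1-q>s0; s2-p>s3; s2-q>s0; s3-p>s4; s3-q>s0; s4-p>s4; s4-q>s5; s5-p>s6; s5-q>s7; s6-p>s8; s6-q>s9; s7-p>s10; s7-q>s11; s8-p>s4; s8-q>s5; s9-p>s6; s9-q>s7; s10-p>s8; s10-q>s9; s11-p>s10; s11-q>s11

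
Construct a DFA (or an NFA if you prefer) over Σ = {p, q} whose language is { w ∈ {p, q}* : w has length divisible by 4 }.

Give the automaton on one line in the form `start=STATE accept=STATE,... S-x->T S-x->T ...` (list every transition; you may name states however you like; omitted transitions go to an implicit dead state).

start=A accept=A A-p->B A-q->B B-p->C B-q->C C-p->D C-q->D D-p->A D-q->A

Only the length mod 4 matters, so use a 4-cycle: from any state, every input symbol moves to the next state, wrapping D back to A. Mark A accepting.
       p  q 
>* A   B  B 
   B   C  C 
   C   D  D 
   D   A  A 
(> = start, * = accepting)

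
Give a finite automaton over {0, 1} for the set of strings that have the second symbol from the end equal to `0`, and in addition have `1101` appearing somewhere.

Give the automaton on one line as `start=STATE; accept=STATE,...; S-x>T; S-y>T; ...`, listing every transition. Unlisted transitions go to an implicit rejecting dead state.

start=A; accept=E,H; A-0>A; A-1>B; B-0>A; B-1>C; C-0>D; C-1>C; D-0>A; D-1>E; E-0>F; E-1>G; F-0>H; F-1>E; G-0>F; G-1>G; H-0>H; H-1>E

Run two small machines in parallel and take their product. One (7 states) tracks the last 2 symbols read; the other (5 states) tracks whether and how much of `1101` has been seen. Each combined state is a pair, one component from each; accept when both components accept. Minimizing collapses redundant product states.
An 8-state machine:
       0  1 
>  A   A  B 
   B   A  C 
   C   D  C 
   D   A  E 
 * E   F  G 
   F   H  E 
   G   F  G 
 * H   H  E 
(> = start, * = accepting)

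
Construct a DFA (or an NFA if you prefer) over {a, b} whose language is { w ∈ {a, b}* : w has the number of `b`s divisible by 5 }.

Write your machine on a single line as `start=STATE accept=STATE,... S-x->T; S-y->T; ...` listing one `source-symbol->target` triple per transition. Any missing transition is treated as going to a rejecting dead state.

Keep the running count of `b`s modulo 5: each `b` advances along the cycle q0 → q1 → q2 → q3 → q4 → q0 while other symbols loop. Accept at q0.
        a   b  
>* q0   q0  q1 
   q1   q1  q2 
   q2   q2  q3 
   q3   q3  q4 
   q4   q4  q0 
(> = start, * = accepting)

start=q0; accept=q0; q0-a->q0; q0-b->q1; q1-a->q1; q1-b->q2; q2-a->q2; q2-b->q3; q3-a->q3; q3-b->q4; q4-a->q4; q4-b->q0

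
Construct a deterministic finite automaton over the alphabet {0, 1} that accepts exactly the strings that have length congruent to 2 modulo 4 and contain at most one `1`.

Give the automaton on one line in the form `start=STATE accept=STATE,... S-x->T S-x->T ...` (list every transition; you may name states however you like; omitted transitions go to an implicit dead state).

start=S0 accept=S3,S4 S0-0->S1 S0-1->S2 S1-0->S3 S1-1->S4 S2-0->S4 S2-1->S5 S3-0->S6 S3-1->S7 S4-0->S7 S4-1->S5 S5-0->S5 S5-1->S5 S6-0->S0 S6-1->S8 S7-0->S8 S7-1->S5 S8-0->S2 S8-1->S5

Handle the two conditions separately and then intersect. The first has 4 states tracking the input length modulo 4; the second has 3 states tracking the count of `1`s, saturating at 2. A product state is a pair (one from each), accepting exactly when both do. Equivalent product states are then merged.
A 9-state machine:
        0   1  
>  S0   S1  S2 
   S1   S3  S4 
   S2   S4  S5 
 * S3   S6  S7 
 * S4   S7  S5 
   S5   S5  S5 
   S6   S0  S8 
   S7   S8  S5 
   S8   S2  S5 
(> = start, * = accepting)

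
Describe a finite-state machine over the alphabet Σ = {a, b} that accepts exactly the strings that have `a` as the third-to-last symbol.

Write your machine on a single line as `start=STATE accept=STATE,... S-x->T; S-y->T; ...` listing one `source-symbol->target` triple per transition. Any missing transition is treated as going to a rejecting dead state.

start=s0; accept=s7,s8,s9,s10; s0-a->s1; s0-b->s2; s1-a->s3; s1-b->s4; s2-a->s5; s2-b->s6; s3-a->s7; s3-b->s8; s4-a->s9; s4-b->s10; s5-a->s11; s5-b->s12; s6-a->s13; s6-b->s14; s7-a->s7; s7-b->s8; s8-a->s9; s8-b->s10; s9-a->s11; s9-b->s12; s10-a->s13; s10-b->s14; s11-a->s7; s11-b->s8; s12-a->s9; s12-b->s10; s13-a->s11; s13-b->s12; s14-a->s13; s14-b->s14

A DFA must remember the last 3 symbols (since which symbol is third-to-last isn't known until the input ends). Use one state per possible window of the last ≤3 symbols; accept from those whose window starts with `a`.
A 15-state machine:
          a    b  
>  s0     s1   s2 
   s1     s3   s4 
   s2     s5   s6 
   s3     s7   s8 
   s4     s9  s10 
   s5    s11  s12 
   s6    s13  s14 
 * s7     s7   s8 
 * s8     s9  s10 
 * s9    s11  s12 
 * s10   s13  s14 
   s11    s7   s8 
   s12    s9  s10 
   s13   s11  s12 
   s14   s13  s14 
(> = start, * = accepting)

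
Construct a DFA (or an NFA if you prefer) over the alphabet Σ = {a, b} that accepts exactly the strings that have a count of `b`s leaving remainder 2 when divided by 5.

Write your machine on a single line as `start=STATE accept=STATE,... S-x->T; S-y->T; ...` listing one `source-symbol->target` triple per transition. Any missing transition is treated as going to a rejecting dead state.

start=q0; accept=q2; q0-a->q0; q0-b->q1; q1-a->q1; q1-b->q2; q2-a->q2; q2-b->q3; q3-a->q3; q3-b->q4; q4-a->q4; q4-b->q0

Keep the running count of `b`s modulo 5: each `b` advances along the cycle q0 → q1 → q2 → q3 → q4 → q0 while other symbols loop. Accept at q2.
5 states suffice.
        a   b  
>  q0   q0  q1 
   q1   q1  q2 
 * q2   q2  q3 
   q3   q3  q4 
   q4   q4  q0 
(> = start, * = accepting)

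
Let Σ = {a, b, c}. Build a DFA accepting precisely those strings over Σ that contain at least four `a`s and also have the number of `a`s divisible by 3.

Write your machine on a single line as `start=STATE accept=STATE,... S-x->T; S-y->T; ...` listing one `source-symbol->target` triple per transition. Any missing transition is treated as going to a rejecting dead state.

Run two small machines in parallel and take their product. One (6 states) tracks the count of `a`s, saturating at 5; the other (3 states) tracks the count of `a`s modulo 3. Each combined state is a pair, one component from each; accept when both components accept.
With 8 states:
        a   b   c  
>  S0   S1  S0  S0 
   S1   S2  S1  S1 
   S2   S3  S2  S2 
   S3   S4  S3  S3 
   S4   S5  S4  S4 
   S5   S6  S5  S5 
 * S6   S7  S6  S6 
   S7   S5  S7  S7 
(> = start, * = accepting)

start=S0; accept=S6; S0-a->S1; S0-b->S0; S0-c->S0; S1-a->S2; S1-b->S1; S1-c->S1; S2-a->S3; S2-b->S2; S2-c->S2; S3-a->S4; S3-b->S3; S3-c->S3; S4-a->S5; S4-b->S4; S4-c->S4; S5-a->S6; S5-b->S5; S5-c->S5; S6-a->S7; S6-b->S6; S6-c->S6; S7-a->S5; S7-b->S7; S7-c->S7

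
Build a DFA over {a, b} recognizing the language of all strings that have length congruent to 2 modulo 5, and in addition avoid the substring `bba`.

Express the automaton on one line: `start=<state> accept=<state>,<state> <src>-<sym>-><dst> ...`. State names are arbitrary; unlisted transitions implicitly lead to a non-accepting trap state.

start=q0 accept=q3,q4,q5 q0-a->q1 q0-b->q2 q1-a->q3 q1-b->q4 q2-a->q3 q2-b->q5 q3-a->q6 q3-b->q7 q4-a->q6 q4-b->q8 q5-a->q9 q5-b->q8 q6-a->q10 q6-b->q11 q7-a->q10 q7-b->q12 q8-a->q9 q8-b->q12 q9-a->q9 q9-b->q9 q10-a->q0 q10-b->q13 q11-a->q0 q11-b->q14 q12-a->q9 q12-b->q14 q13-a->q1 q13-b->q15 q14-a->q9 q14-b->q15 q15-a->q9 q15-b->q5

Handle the two conditions separately and then intersect. One (5 states) tracks the input length modulo 5; the other (4 states) tracks partial matches of the forbidden pattern `bba`. Each combined state is a pair, one component from each; accept when both components accept. After merging equivalent states the machine shrinks.
With 16 states:
          a    b  
>  q0     q1   q2 
   q1     q3   q4 
   q2     q3   q5 
 * q3     q6   q7 
 * q4     q6   q8 
 * q5     q9   q8 
   q6    q10  q11 
   q7    q10  q12 
   q8     q9  q12 
   q9     q9   q9 
   q10    q0  q13 
   q11    q0  q14 
   q12    q9  q14 
   q13    q1  q15 
   q14    q9  q15 
   q15    q9   q5 
(> = start, * = accepting)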